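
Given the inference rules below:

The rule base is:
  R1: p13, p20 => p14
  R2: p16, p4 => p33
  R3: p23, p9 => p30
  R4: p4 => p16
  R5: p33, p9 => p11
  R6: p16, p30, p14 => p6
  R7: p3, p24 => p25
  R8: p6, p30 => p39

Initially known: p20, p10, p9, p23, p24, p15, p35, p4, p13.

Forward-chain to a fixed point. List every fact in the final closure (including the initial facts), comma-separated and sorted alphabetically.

Round 1: R1 [p13, p20 => p14]; R3 [p23, p9 => p30]; R4 [p4 => p16]. New: p14, p30, p16.
Round 2: R2 [p16, p4 => p33]; R6 [p16, p30, p14 => p6]. New: p33, p6.
Round 3: R5 [p33, p9 => p11]; R8 [p6, p30 => p39]. New: p11, p39.

p10, p11, p13, p14, p15, p16, p20, p23, p24, p30, p33, p35, p39, p4, p6, p9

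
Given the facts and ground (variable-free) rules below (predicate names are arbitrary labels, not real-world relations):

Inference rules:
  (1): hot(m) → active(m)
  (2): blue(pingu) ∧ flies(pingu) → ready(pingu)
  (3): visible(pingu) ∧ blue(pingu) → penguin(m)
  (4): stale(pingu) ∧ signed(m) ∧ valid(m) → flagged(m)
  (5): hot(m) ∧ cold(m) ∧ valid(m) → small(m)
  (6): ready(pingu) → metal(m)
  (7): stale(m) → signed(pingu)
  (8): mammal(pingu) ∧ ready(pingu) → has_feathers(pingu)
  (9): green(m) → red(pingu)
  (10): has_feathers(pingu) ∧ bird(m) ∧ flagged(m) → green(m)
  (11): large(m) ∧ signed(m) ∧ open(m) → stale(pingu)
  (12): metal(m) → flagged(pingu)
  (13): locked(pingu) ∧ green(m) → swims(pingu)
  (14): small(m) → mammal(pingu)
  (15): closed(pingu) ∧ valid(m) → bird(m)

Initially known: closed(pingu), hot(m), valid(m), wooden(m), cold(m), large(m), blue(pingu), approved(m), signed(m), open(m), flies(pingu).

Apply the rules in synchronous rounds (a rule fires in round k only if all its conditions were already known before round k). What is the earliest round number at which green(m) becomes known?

Round 1 — (1), (2), (5), (11), (15), derive active(m), ready(pingu), small(m), stale(pingu), bird(m).
Round 2 — (4), (6), (14), derive flagged(m), metal(m), mammal(pingu).
Round 3 — (8), (12), derive has_feathers(pingu), flagged(pingu).
Round 4 — (10), derive green(m).
green(m) first appears in round 4.

4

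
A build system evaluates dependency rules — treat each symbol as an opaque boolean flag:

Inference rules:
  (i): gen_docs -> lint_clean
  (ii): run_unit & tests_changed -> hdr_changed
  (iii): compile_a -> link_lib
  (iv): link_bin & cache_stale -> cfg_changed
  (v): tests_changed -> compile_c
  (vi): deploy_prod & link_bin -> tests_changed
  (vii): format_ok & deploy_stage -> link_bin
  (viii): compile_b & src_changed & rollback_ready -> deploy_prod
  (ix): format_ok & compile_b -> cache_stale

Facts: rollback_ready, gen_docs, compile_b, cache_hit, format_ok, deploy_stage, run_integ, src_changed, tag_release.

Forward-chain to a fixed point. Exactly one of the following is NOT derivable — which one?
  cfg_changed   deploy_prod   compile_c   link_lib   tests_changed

Round 1 — (i), (vii), (viii), (ix), derive lint_clean, link_bin, deploy_prod, cache_stale.
Round 2 — (iv), (vi), derive cfg_changed, tests_changed.
Round 3 — (v), derive compile_c.
Derived: deploy_prod (round 1), cfg_changed (round 2), tests_changed (round 2), compile_c (round 3). link_lib never appears in any round.

link_lib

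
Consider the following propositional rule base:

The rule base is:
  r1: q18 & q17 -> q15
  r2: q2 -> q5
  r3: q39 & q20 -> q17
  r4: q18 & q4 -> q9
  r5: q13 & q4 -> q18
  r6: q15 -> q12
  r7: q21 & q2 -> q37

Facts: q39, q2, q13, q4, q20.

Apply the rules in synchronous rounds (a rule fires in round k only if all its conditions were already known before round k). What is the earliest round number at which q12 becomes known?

Round 1: r2 [q2 -> q5]; r3 [q39 & q20 -> q17]; r5 [q13 & q4 -> q18]. Adds q5, q17, q18.
Round 2: r1 [q18 & q17 -> q15]; r4 [q18 & q4 -> q9]. Adds q15, q9.
Round 3: r6 [q15 -> q12]. Adds q12.
q12 first appears in round 3.

3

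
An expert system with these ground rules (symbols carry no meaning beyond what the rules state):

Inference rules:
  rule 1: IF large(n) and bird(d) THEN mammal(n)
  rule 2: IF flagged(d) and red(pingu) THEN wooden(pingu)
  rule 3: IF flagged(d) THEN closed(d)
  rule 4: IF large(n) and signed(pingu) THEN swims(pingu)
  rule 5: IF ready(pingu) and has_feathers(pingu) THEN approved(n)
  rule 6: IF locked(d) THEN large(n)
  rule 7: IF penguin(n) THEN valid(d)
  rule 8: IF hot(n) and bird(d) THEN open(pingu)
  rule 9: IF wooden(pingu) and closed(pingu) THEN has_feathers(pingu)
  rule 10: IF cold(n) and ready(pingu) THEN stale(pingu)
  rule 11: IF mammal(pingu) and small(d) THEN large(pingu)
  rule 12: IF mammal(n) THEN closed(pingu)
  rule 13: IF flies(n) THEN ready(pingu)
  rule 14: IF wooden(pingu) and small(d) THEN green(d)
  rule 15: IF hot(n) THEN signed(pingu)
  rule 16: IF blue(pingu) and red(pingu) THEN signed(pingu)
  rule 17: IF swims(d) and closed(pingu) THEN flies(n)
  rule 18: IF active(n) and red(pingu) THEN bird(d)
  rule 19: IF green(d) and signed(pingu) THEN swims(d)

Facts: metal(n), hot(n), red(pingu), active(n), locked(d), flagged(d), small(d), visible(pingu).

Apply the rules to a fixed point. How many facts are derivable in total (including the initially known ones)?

[1] rule 2 [IF flagged(d) and red(pingu) THEN wooden(pingu)]; rule 3 [IF flagged(d) THEN closed(d)]; rule 6 [IF locked(d) THEN large(n)]; rule 15 [IF hot(n) THEN signed(pingu)]; rule 18 [IF active(n) and red(pingu) THEN bird(d)]. ⇒ new: wooden(pingu), closed(d), large(n), signed(pingu), bird(d).
[2] rule 1 [IF large(n) and bird(d) THEN mammal(n)]; rule 4 [IF large(n) and signed(pingu) THEN swims(pingu)]; rule 8 [IF hot(n) and bird(d) THEN open(pingu)]; rule 14 [IF wooden(pingu) and small(d) THEN green(d)]. ⇒ new: mammal(n), swims(pingu), open(pingu), green(d).
[3] rule 12 [IF mammal(n) THEN closed(pingu)]; rule 19 [IF green(d) and signed(pingu) THEN swims(d)]. ⇒ new: closed(pingu), swims(d).
[4] rule 9 [IF wooden(pingu) and closed(pingu) THEN has_feathers(pingu)]; rule 17 [IF swims(d) and closed(pingu) THEN flies(n)]. ⇒ new: has_feathers(pingu), flies(n).
[5] rule 13 [IF flies(n) THEN ready(pingu)]. ⇒ new: ready(pingu).
[6] rule 5 [IF ready(pingu) and has_feathers(pingu) THEN approved(n)]. ⇒ new: approved(n).
Closure: {active(n), approved(n), bird(d), closed(d), closed(pingu), flagged(d), flies(n), green(d), has_feathers(pingu), hot(n), large(n), locked(d), mammal(n), metal(n), open(pingu), ready(pingu), red(pingu), signed(pingu), small(d), swims(d), swims(pingu), visible(pingu), wooden(pingu)} — 23 facts.

23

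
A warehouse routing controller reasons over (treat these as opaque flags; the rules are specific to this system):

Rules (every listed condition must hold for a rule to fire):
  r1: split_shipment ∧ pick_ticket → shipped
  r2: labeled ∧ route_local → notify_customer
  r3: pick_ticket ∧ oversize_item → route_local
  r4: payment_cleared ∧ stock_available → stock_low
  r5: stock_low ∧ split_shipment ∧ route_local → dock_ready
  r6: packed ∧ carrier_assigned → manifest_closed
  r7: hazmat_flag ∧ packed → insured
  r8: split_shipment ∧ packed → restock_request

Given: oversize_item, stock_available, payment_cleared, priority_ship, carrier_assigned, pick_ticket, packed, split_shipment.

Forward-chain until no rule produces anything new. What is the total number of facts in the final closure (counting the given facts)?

14

[1] r1 [split_shipment ∧ pick_ticket → shipped]; r3 [pick_ticket ∧ oversize_item → route_local]; r4 [payment_cleared ∧ stock_available → stock_low]; r6 [packed ∧ carrier_assigned → manifest_closed]; r8 [split_shipment ∧ packed → restock_request]. ⇒ new: shipped, route_local, stock_low, manifest_closed, restock_request.
[2] r5 [stock_low ∧ split_shipment ∧ route_local → dock_ready]. ⇒ new: dock_ready.
Closure: {carrier_assigned, dock_ready, manifest_closed, oversize_item, packed, payment_cleared, pick_ticket, priority_ship, restock_request, route_local, shipped, split_shipment, stock_available, stock_low} — 14 facts.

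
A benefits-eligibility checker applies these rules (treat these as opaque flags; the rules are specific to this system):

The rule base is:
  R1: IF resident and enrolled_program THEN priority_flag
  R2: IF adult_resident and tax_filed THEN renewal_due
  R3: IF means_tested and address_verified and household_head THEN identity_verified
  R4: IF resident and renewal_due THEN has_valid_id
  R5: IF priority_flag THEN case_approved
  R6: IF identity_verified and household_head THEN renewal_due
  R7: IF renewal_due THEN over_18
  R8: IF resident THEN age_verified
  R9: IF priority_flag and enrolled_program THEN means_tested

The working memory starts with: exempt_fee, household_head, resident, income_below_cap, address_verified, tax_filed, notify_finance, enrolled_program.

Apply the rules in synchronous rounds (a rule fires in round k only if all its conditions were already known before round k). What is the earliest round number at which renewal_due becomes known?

Round 1 — R1, R8, derive priority_flag, age_verified.
Round 2 — R5, R9, derive case_approved, means_tested.
Round 3 — R3, derive identity_verified.
Round 4 — R6, derive renewal_due.
renewal_due first appears in round 4.

4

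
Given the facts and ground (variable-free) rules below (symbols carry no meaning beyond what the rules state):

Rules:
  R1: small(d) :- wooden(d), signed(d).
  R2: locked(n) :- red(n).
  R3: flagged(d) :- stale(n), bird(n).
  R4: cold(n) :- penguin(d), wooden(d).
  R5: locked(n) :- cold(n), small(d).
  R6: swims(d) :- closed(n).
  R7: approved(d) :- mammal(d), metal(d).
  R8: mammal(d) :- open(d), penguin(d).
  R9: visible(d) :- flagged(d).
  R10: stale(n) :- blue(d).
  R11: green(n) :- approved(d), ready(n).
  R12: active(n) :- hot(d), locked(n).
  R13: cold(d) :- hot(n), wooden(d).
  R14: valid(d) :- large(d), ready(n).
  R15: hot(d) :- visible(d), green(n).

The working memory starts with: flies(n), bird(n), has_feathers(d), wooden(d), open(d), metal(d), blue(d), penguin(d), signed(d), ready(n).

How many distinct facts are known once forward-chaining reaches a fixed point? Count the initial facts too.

21

Round 1: R1 [small(d) :- wooden(d), signed(d).]; R4 [cold(n) :- penguin(d), wooden(d).]; R8 [mammal(d) :- open(d), penguin(d).]; R10 [stale(n) :- blue(d).]. New: small(d), cold(n), mammal(d), stale(n).
Round 2: R3 [flagged(d) :- stale(n), bird(n).]; R5 [locked(n) :- cold(n), small(d).]; R7 [approved(d) :- mammal(d), metal(d).]. New: flagged(d), locked(n), approved(d).
Round 3: R9 [visible(d) :- flagged(d).]; R11 [green(n) :- approved(d), ready(n).]. New: visible(d), green(n).
Round 4: R15 [hot(d) :- visible(d), green(n).]. New: hot(d).
Round 5: R12 [active(n) :- hot(d), locked(n).]. New: active(n).
Closure: {active(n), approved(d), bird(n), blue(d), cold(n), flagged(d), flies(n), green(n), has_feathers(d), hot(d), locked(n), mammal(d), metal(d), open(d), penguin(d), ready(n), signed(d), small(d), stale(n), visible(d), wooden(d)} — 21 facts.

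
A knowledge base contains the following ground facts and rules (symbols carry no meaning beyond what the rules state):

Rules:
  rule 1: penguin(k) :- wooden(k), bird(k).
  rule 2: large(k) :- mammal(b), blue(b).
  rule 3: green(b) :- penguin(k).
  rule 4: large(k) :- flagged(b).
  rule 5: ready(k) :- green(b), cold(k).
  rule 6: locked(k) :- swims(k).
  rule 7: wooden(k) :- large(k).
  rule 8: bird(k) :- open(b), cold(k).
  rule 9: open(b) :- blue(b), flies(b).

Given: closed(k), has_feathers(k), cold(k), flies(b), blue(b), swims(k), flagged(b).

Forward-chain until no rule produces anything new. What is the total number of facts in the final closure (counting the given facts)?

15

Round 1: rule 4 [large(k) :- flagged(b).]; rule 6 [locked(k) :- swims(k).]; rule 9 [open(b) :- blue(b), flies(b).]. New: large(k), locked(k), open(b).
Round 2: rule 7 [wooden(k) :- large(k).]; rule 8 [bird(k) :- open(b), cold(k).]. New: wooden(k), bird(k).
Round 3: rule 1 [penguin(k) :- wooden(k), bird(k).]. New: penguin(k).
Round 4: rule 3 [green(b) :- penguin(k).]. New: green(b).
Round 5: rule 5 [ready(k) :- green(b), cold(k).]. New: ready(k).
Closure: {bird(k), blue(b), closed(k), cold(k), flagged(b), flies(b), green(b), has_feathers(k), large(k), locked(k), open(b), penguin(k), ready(k), swims(k), wooden(k)} — 15 facts.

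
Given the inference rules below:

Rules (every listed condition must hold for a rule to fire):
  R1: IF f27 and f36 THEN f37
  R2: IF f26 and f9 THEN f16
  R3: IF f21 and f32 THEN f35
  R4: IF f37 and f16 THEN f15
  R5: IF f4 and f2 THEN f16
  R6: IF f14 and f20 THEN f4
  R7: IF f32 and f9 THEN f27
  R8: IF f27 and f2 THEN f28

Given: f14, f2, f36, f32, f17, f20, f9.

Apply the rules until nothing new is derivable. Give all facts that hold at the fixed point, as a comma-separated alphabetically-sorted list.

f14, f15, f16, f17, f2, f20, f27, f28, f32, f36, f37, f4, f9

[1] R6 [IF f14 and f20 THEN f4]; R7 [IF f32 and f9 THEN f27]. ⇒ new: f4, f27.
[2] R1 [IF f27 and f36 THEN f37]; R5 [IF f4 and f2 THEN f16]; R8 [IF f27 and f2 THEN f28]. ⇒ new: f37, f16, f28.
[3] R4 [IF f37 and f16 THEN f15]. ⇒ new: f15.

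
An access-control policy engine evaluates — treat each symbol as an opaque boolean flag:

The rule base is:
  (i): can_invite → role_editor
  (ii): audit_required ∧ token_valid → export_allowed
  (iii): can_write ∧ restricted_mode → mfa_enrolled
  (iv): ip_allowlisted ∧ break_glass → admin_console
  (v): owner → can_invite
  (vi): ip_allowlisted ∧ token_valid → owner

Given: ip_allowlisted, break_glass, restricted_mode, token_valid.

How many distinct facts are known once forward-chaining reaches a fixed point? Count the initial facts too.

Round 1: (iv) [ip_allowlisted ∧ break_glass → admin_console]; (vi) [ip_allowlisted ∧ token_valid → owner]. New: admin_console, owner.
Round 2: (v) [owner → can_invite]. New: can_invite.
Round 3: (i) [can_invite → role_editor]. New: role_editor.
Closure: {admin_console, break_glass, can_invite, ip_allowlisted, owner, restricted_mode, role_editor, token_valid} — 8 facts.

8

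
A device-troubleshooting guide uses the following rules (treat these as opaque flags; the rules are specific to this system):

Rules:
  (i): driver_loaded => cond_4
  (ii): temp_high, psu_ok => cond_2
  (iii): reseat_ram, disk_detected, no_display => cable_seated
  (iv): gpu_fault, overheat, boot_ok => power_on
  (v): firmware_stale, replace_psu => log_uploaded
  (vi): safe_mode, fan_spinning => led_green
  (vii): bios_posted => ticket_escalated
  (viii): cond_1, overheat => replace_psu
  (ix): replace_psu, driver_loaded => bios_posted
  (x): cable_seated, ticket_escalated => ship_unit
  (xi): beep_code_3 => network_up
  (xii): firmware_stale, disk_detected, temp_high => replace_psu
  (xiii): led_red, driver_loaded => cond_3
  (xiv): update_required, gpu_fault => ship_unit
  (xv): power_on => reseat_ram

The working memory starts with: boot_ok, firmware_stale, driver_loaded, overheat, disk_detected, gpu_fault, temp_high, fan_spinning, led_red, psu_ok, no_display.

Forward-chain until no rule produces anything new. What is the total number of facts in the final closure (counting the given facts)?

22

Round 1: (i) [driver_loaded => cond_4]; (ii) [temp_high, psu_ok => cond_2]; (iv) [gpu_fault, overheat, boot_ok => power_on]; (xii) [firmware_stale, disk_detected, temp_high => replace_psu]; (xiii) [led_red, driver_loaded => cond_3]. Adds cond_4, cond_2, power_on, replace_psu, cond_3.
Round 2: (v) [firmware_stale, replace_psu => log_uploaded]; (ix) [replace_psu, driver_loaded => bios_posted]; (xv) [power_on => reseat_ram]. Adds log_uploaded, bios_posted, reseat_ram.
Round 3: (iii) [reseat_ram, disk_detected, no_display => cable_seated]; (vii) [bios_posted => ticket_escalated]. Adds cable_seated, ticket_escalated.
Round 4: (x) [cable_seated, ticket_escalated => ship_unit]. Adds ship_unit.
Closure: {bios_posted, boot_ok, cable_seated, cond_2, cond_3, cond_4, disk_detected, driver_loaded, fan_spinning, firmware_stale, gpu_fault, led_red, log_uploaded, no_display, overheat, power_on, psu_ok, replace_psu, reseat_ram, ship_unit, temp_high, ticket_escalated} — 22 facts.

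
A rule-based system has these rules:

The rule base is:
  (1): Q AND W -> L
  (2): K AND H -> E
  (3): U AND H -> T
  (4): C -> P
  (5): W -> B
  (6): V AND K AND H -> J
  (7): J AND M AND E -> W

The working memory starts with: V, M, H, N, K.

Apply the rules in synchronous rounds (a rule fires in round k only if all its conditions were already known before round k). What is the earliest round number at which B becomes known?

Round 1: (2) [K AND H -> E]; (6) [V AND K AND H -> J]. Adds E, J.
Round 2: (7) [J AND M AND E -> W]. Adds W.
Round 3: (5) [W -> B]. Adds B.
B first appears in round 3.

3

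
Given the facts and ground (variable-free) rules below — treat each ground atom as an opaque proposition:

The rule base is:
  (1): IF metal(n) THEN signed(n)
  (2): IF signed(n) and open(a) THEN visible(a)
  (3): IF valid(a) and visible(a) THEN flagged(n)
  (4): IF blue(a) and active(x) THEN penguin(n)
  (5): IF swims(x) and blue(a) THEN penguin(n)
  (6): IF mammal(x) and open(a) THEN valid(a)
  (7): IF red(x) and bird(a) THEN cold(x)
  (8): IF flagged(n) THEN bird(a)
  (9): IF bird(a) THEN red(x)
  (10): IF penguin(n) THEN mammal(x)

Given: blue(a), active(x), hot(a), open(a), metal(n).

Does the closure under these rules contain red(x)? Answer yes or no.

yes

Round 1: (1) [IF metal(n) THEN signed(n)]; (4) [IF blue(a) and active(x) THEN penguin(n)]. New: signed(n), penguin(n).
Round 2: (2) [IF signed(n) and open(a) THEN visible(a)]; (10) [IF penguin(n) THEN mammal(x)]. New: visible(a), mammal(x).
Round 3: (6) [IF mammal(x) and open(a) THEN valid(a)]. New: valid(a).
Round 4: (3) [IF valid(a) and visible(a) THEN flagged(n)]. New: flagged(n).
Round 5: (8) [IF flagged(n) THEN bird(a)]. New: bird(a).
Round 6: (9) [IF bird(a) THEN red(x)]. New: red(x).
Round 7: (7) [IF red(x) and bird(a) THEN cold(x)]. New: cold(x).
red(x) appears in round 6, so it is derivable.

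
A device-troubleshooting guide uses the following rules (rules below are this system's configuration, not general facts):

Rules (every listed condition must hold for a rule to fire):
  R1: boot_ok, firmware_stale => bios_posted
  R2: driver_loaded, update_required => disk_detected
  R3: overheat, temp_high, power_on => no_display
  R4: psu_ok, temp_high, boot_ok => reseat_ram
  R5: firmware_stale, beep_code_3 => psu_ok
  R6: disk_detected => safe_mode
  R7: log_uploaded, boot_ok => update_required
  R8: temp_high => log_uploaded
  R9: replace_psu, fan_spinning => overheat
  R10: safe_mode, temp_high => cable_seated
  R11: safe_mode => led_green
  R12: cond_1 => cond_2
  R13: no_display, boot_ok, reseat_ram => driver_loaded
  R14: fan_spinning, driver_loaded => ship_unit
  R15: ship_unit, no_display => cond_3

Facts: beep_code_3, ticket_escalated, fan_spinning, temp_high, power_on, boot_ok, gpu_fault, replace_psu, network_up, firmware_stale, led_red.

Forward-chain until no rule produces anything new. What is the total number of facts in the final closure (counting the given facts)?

Round 1 — R1, R5, R8, R9, derive bios_posted, psu_ok, log_uploaded, overheat.
Round 2 — R3, R4, R7, derive no_display, reseat_ram, update_required.
Round 3 — R13, derive driver_loaded.
Round 4 — R2, R14, derive disk_detected, ship_unit.
Round 5 — R6, R15, derive safe_mode, cond_3.
Round 6 — R10, R11, derive cable_seated, led_green.
Closure: {beep_code_3, bios_posted, boot_ok, cable_seated, cond_3, disk_detected, driver_loaded, fan_spinning, firmware_stale, gpu_fault, led_green, led_red, log_uploaded, network_up, no_display, overheat, power_on, psu_ok, replace_psu, reseat_ram, safe_mode, ship_unit, temp_high, ticket_escalated, update_required} — 25 facts.

25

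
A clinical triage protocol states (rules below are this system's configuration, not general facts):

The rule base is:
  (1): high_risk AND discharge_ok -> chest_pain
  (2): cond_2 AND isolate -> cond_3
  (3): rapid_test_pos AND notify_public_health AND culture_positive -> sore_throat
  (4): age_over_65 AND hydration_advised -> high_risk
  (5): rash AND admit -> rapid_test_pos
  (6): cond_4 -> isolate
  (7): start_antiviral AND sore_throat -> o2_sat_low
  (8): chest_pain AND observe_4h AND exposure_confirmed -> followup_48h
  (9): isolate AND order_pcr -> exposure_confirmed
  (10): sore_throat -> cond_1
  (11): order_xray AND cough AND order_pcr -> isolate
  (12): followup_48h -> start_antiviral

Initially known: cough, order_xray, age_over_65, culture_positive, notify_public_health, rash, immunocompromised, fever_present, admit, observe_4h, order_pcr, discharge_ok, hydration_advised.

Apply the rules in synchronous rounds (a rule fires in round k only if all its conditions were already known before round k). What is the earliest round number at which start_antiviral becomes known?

Round 1 fires (4), (5), (11), giving high_risk, rapid_test_pos, isolate.
Round 2 fires (1), (3), (9), giving chest_pain, sore_throat, exposure_confirmed.
Round 3 fires (8), (10), giving followup_48h, cond_1.
Round 4 fires (12), giving start_antiviral.
start_antiviral first appears in round 4.

4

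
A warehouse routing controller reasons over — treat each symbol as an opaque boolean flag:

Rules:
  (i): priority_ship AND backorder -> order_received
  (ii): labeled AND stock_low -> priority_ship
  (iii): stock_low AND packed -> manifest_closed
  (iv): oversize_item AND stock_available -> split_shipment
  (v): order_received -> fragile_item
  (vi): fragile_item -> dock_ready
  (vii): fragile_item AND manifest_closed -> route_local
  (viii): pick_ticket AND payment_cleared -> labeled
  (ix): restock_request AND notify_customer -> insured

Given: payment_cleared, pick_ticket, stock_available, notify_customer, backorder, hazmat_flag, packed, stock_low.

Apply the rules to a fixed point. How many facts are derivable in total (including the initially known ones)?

15

[1] (iii) [stock_low AND packed -> manifest_closed]; (viii) [pick_ticket AND payment_cleared -> labeled]. ⇒ new: manifest_closed, labeled.
[2] (ii) [labeled AND stock_low -> priority_ship]. ⇒ new: priority_ship.
[3] (i) [priority_ship AND backorder -> order_received]. ⇒ new: order_received.
[4] (v) [order_received -> fragile_item]. ⇒ new: fragile_item.
[5] (vi) [fragile_item -> dock_ready]; (vii) [fragile_item AND manifest_closed -> route_local]. ⇒ new: dock_ready, route_local.
Closure: {backorder, dock_ready, fragile_item, hazmat_flag, labeled, manifest_closed, notify_customer, order_received, packed, payment_cleared, pick_ticket, priority_ship, route_local, stock_available, stock_low} — 15 facts.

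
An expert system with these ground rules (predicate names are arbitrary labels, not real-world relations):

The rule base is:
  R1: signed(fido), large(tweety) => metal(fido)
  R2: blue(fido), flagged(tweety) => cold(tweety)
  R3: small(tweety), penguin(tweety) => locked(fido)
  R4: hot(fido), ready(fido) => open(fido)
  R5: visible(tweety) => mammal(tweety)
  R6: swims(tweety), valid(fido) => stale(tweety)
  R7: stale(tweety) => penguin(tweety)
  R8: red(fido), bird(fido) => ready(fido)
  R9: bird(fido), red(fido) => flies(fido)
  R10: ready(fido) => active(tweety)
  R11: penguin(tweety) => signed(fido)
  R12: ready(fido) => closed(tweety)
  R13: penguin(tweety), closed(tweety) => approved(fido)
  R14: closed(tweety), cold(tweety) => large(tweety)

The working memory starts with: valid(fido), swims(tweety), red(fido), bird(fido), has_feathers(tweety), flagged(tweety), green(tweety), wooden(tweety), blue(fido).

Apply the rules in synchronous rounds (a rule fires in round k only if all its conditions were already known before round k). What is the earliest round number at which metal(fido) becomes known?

Round 1: R2 [blue(fido), flagged(tweety) => cold(tweety)]; R6 [swims(tweety), valid(fido) => stale(tweety)]; R8 [red(fido), bird(fido) => ready(fido)]; R9 [bird(fido), red(fido) => flies(fido)]. Adds cold(tweety), stale(tweety), ready(fido), flies(fido).
Round 2: R7 [stale(tweety) => penguin(tweety)]; R10 [ready(fido) => active(tweety)]; R12 [ready(fido) => closed(tweety)]. Adds penguin(tweety), active(tweety), closed(tweety).
Round 3: R11 [penguin(tweety) => signed(fido)]; R13 [penguin(tweety), closed(tweety) => approved(fido)]; R14 [closed(tweety), cold(tweety) => large(tweety)]. Adds signed(fido), approved(fido), large(tweety).
Round 4: R1 [signed(fido), large(tweety) => metal(fido)]. Adds metal(fido).
metal(fido) first appears in round 4.

4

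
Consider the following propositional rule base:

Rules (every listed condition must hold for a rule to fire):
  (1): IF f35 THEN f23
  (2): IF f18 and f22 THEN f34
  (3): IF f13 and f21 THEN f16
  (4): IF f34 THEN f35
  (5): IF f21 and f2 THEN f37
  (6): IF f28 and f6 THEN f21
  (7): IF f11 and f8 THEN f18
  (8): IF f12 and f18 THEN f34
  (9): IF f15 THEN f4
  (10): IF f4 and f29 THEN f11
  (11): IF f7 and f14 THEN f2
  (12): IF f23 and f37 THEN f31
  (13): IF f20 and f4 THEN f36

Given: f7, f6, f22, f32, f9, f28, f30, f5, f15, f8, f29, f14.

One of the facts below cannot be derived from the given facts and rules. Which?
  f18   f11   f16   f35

f16

Round 1 fires (6), (9), (11), giving f21, f4, f2.
Round 2 fires (5), (10), giving f37, f11.
Round 3 fires (7), giving f18.
Round 4 fires (2), giving f34.
Round 5 fires (4), giving f35.
Round 6 fires (1), giving f23.
Round 7 fires (12), giving f31.
Derived: f18 (round 3), f11 (round 2), f35 (round 5). f16 never appears in any round.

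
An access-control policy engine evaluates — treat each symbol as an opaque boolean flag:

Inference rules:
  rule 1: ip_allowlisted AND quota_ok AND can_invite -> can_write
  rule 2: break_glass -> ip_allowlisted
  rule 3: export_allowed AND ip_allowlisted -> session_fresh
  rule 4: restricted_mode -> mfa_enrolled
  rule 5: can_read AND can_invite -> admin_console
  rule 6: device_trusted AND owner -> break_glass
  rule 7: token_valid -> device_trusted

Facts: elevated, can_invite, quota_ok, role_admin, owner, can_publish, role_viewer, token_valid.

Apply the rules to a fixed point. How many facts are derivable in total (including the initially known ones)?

12

[1] rule 7 [token_valid -> device_trusted]. ⇒ new: device_trusted.
[2] rule 6 [device_trusted AND owner -> break_glass]. ⇒ new: break_glass.
[3] rule 2 [break_glass -> ip_allowlisted]. ⇒ new: ip_allowlisted.
[4] rule 1 [ip_allowlisted AND quota_ok AND can_invite -> can_write]. ⇒ new: can_write.
Closure: {break_glass, can_invite, can_publish, can_write, device_trusted, elevated, ip_allowlisted, owner, quota_ok, role_admin, role_viewer, token_valid} — 12 facts.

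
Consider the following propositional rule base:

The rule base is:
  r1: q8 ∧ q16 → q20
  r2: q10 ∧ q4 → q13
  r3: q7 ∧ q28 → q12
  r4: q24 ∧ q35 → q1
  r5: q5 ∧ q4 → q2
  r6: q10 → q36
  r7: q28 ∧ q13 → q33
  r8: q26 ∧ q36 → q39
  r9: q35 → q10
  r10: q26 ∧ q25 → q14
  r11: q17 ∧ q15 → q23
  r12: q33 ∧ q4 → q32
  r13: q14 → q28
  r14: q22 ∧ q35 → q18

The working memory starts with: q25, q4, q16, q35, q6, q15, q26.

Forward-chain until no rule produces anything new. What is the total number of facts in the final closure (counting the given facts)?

15

Round 1: r9 [q35 → q10]; r10 [q26 ∧ q25 → q14]. Adds q10, q14.
Round 2: r2 [q10 ∧ q4 → q13]; r6 [q10 → q36]; r13 [q14 → q28]. Adds q13, q36, q28.
Round 3: r7 [q28 ∧ q13 → q33]; r8 [q26 ∧ q36 → q39]. Adds q33, q39.
Round 4: r12 [q33 ∧ q4 → q32]. Adds q32.
Closure: {q10, q13, q14, q15, q16, q25, q26, q28, q32, q33, q35, q36, q39, q4, q6} — 15 facts.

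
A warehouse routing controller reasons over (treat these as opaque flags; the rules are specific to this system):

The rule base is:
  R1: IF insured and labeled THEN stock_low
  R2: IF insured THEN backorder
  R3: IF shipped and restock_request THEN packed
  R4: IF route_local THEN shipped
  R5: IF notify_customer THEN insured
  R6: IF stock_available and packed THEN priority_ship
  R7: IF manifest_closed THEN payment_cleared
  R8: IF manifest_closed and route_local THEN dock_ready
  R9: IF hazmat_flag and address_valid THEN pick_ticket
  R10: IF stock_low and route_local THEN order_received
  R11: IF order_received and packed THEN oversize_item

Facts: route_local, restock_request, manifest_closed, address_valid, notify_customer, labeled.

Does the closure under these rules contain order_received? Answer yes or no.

Round 1: R4 [IF route_local THEN shipped]; R5 [IF notify_customer THEN insured]; R7 [IF manifest_closed THEN payment_cleared]; R8 [IF manifest_closed and route_local THEN dock_ready]. New: shipped, insured, payment_cleared, dock_ready.
Round 2: R1 [IF insured and labeled THEN stock_low]; R2 [IF insured THEN backorder]; R3 [IF shipped and restock_request THEN packed]. New: stock_low, backorder, packed.
Round 3: R10 [IF stock_low and route_local THEN order_received]. New: order_received.
Round 4: R11 [IF order_received and packed THEN oversize_item]. New: oversize_item.
order_received appears in round 3, so it is derivable.

yes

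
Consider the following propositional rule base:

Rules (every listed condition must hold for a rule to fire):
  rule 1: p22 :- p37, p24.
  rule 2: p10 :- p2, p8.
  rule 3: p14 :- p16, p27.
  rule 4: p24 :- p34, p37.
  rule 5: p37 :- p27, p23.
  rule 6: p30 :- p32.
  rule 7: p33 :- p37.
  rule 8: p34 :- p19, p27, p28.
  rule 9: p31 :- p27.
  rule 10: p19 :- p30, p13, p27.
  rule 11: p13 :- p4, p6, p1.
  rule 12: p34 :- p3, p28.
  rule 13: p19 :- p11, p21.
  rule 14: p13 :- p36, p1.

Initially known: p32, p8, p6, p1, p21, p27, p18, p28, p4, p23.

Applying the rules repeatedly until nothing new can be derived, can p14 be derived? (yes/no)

no

[1] rule 5 [p37 :- p27, p23.]; rule 6 [p30 :- p32.]; rule 9 [p31 :- p27.]; rule 11 [p13 :- p4, p6, p1.]. ⇒ new: p37, p30, p31, p13.
[2] rule 7 [p33 :- p37.]; rule 10 [p19 :- p30, p13, p27.]. ⇒ new: p33, p19.
[3] rule 8 [p34 :- p19, p27, p28.]. ⇒ new: p34.
[4] rule 4 [p24 :- p34, p37.]. ⇒ new: p24.
[5] rule 1 [p22 :- p37, p24.]. ⇒ new: p22.
Fixed point reached. p14 is concluded only by rule 3; rule 3 needs p16 (never derived).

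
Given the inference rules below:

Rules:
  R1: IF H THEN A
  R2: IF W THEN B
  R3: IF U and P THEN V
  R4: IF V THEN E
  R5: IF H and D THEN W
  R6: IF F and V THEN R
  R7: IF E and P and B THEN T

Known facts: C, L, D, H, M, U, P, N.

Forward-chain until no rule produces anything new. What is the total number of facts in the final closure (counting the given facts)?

Round 1: R1 [IF H THEN A]; R3 [IF U and P THEN V]; R5 [IF H and D THEN W]. New: A, V, W.
Round 2: R2 [IF W THEN B]; R4 [IF V THEN E]. New: B, E.
Round 3: R7 [IF E and P and B THEN T]. New: T.
Closure: {A, B, C, D, E, H, L, M, N, P, T, U, V, W} — 14 facts.

14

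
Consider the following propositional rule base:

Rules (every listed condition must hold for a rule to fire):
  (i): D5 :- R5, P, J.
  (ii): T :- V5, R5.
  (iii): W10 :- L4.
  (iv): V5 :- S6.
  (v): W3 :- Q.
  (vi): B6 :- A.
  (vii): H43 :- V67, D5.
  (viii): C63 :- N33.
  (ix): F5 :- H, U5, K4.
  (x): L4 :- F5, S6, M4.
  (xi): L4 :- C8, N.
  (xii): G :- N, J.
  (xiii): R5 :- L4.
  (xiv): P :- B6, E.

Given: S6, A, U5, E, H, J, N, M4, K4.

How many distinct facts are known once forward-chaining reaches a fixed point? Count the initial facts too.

Round 1 — (iv), (vi), (ix), (xii), derive V5, B6, F5, G.
Round 2 — (x), (xiv), derive L4, P.
Round 3 — (iii), (xiii), derive W10, R5.
Round 4 — (i), (ii), derive D5, T.
Closure: {A, B6, D5, E, F5, G, H, J, K4, L4, M4, N, P, R5, S6, T, U5, V5, W10} — 19 facts.

19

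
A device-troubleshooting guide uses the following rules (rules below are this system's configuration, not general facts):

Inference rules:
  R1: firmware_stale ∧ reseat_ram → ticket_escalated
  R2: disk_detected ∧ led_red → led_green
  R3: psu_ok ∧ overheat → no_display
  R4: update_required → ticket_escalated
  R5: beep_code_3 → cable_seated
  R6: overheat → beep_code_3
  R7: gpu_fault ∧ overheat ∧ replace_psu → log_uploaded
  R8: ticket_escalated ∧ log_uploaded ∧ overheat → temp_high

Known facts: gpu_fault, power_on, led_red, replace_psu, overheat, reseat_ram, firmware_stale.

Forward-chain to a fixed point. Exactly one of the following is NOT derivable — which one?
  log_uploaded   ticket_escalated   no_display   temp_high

Round 1 — R1, R6, R7, derive ticket_escalated, beep_code_3, log_uploaded.
Round 2 — R5, R8, derive cable_seated, temp_high.
Derived: temp_high (round 2), log_uploaded (round 1), ticket_escalated (round 1). no_display never appears in any round.

no_display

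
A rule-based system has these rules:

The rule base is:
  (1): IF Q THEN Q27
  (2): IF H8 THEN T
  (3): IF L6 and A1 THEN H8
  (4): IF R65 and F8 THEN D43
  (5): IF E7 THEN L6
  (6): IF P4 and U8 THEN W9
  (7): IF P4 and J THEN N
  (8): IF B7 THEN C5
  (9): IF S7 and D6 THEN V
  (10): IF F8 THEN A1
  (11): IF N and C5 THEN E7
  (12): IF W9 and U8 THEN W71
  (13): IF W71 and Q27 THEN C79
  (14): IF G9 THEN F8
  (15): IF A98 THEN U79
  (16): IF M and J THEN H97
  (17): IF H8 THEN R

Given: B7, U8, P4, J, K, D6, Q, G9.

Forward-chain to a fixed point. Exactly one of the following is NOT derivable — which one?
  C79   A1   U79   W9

[1] (1) [IF Q THEN Q27]; (6) [IF P4 and U8 THEN W9]; (7) [IF P4 and J THEN N]; (8) [IF B7 THEN C5]; (14) [IF G9 THEN F8]. ⇒ new: Q27, W9, N, C5, F8.
[2] (10) [IF F8 THEN A1]; (11) [IF N and C5 THEN E7]; (12) [IF W9 and U8 THEN W71]. ⇒ new: A1, E7, W71.
[3] (5) [IF E7 THEN L6]; (13) [IF W71 and Q27 THEN C79]. ⇒ new: L6, C79.
[4] (3) [IF L6 and A1 THEN H8]. ⇒ new: H8.
[5] (2) [IF H8 THEN T]; (17) [IF H8 THEN R]. ⇒ new: T, R.
Derived: A1 (round 2), W9 (round 1), C79 (round 3). U79 never appears in any round.

U79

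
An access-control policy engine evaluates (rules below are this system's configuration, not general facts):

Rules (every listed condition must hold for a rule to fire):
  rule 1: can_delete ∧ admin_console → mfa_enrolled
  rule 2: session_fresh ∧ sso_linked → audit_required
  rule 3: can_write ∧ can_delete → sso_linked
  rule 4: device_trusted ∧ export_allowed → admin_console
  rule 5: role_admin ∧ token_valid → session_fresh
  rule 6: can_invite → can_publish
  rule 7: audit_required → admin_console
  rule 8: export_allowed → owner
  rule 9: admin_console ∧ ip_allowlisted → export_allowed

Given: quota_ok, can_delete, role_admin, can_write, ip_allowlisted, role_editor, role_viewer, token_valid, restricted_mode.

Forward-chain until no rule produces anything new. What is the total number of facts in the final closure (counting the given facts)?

[1] rule 3 [can_write ∧ can_delete → sso_linked]; rule 5 [role_admin ∧ token_valid → session_fresh]. ⇒ new: sso_linked, session_fresh.
[2] rule 2 [session_fresh ∧ sso_linked → audit_required]. ⇒ new: audit_required.
[3] rule 7 [audit_required → admin_console]. ⇒ new: admin_console.
[4] rule 1 [can_delete ∧ admin_console → mfa_enrolled]; rule 9 [admin_console ∧ ip_allowlisted → export_allowed]. ⇒ new: mfa_enrolled, export_allowed.
[5] rule 8 [export_allowed → owner]. ⇒ new: owner.
Closure: {admin_console, audit_required, can_delete, can_write, export_allowed, ip_allowlisted, mfa_enrolled, owner, quota_ok, restricted_mode, role_admin, role_editor, role_viewer, session_fresh, sso_linked, token_valid} — 16 facts.

16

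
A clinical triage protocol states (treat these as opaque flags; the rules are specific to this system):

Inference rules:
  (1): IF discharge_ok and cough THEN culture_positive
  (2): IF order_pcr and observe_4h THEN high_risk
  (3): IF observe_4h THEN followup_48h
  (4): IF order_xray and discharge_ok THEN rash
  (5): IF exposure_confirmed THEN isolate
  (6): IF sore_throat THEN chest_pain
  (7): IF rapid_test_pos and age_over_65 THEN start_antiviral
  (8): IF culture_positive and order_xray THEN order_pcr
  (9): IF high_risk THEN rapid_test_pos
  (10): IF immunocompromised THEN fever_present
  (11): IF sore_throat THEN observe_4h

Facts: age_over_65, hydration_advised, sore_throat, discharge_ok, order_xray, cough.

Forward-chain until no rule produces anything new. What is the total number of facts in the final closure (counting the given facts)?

[1] (1) [IF discharge_ok and cough THEN culture_positive]; (4) [IF order_xray and discharge_ok THEN rash]; (6) [IF sore_throat THEN chest_pain]; (11) [IF sore_throat THEN observe_4h]. ⇒ new: culture_positive, rash, chest_pain, observe_4h.
[2] (3) [IF observe_4h THEN followup_48h]; (8) [IF culture_positive and order_xray THEN order_pcr]. ⇒ new: followup_48h, order_pcr.
[3] (2) [IF order_pcr and observe_4h THEN high_risk]. ⇒ new: high_risk.
[4] (9) [IF high_risk THEN rapid_test_pos]. ⇒ new: rapid_test_pos.
[5] (7) [IF rapid_test_pos and age_over_65 THEN start_antiviral]. ⇒ new: start_antiviral.
Closure: {age_over_65, chest_pain, cough, culture_positive, discharge_ok, followup_48h, high_risk, hydration_advised, observe_4h, order_pcr, order_xray, rapid_test_pos, rash, sore_throat, start_antiviral} — 15 facts.

15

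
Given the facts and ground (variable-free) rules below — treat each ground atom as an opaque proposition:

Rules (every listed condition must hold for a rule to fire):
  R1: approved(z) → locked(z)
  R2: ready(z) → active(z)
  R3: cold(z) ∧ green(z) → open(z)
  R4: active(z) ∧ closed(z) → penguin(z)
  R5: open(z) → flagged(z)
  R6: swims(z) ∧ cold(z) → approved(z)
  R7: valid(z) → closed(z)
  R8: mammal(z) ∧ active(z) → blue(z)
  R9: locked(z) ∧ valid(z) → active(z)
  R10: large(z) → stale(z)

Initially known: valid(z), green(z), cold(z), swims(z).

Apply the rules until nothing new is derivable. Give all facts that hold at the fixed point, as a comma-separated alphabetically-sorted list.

active(z), approved(z), closed(z), cold(z), flagged(z), green(z), locked(z), open(z), penguin(z), swims(z), valid(z)

Round 1 fires R3, R6, R7, giving open(z), approved(z), closed(z).
Round 2 fires R1, R5, giving locked(z), flagged(z).
Round 3 fires R9, giving active(z).
Round 4 fires R4, giving penguin(z).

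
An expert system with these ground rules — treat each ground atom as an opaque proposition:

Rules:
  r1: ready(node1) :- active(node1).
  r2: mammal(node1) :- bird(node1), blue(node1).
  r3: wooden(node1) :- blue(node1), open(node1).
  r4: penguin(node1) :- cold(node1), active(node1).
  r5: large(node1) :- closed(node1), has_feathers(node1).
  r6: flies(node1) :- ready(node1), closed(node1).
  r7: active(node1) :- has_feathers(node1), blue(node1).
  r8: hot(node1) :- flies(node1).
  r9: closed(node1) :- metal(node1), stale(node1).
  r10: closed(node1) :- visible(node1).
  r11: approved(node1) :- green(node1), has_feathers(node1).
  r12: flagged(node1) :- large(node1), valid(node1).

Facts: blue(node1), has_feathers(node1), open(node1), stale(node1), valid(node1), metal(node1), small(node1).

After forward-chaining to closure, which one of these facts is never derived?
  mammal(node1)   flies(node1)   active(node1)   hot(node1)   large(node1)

Round 1 fires r3, r7, r9, giving wooden(node1), active(node1), closed(node1).
Round 2 fires r1, r5, giving ready(node1), large(node1).
Round 3 fires r6, r12, giving flies(node1), flagged(node1).
Round 4 fires r8, giving hot(node1).
Derived: large(node1) (round 2), active(node1) (round 1), hot(node1) (round 4), flies(node1) (round 3). mammal(node1) never appears in any round.

mammal(node1)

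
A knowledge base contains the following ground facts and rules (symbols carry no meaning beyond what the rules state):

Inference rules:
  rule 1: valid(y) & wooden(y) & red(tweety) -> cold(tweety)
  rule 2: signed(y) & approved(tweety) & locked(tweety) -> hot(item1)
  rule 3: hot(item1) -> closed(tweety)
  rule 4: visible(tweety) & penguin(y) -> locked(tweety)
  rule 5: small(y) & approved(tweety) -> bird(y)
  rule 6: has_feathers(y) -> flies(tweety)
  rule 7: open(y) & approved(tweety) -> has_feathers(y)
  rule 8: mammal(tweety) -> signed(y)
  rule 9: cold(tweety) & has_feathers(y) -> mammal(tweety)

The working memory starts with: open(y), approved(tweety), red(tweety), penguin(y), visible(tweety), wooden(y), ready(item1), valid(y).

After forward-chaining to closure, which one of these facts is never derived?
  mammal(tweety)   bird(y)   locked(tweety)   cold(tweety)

bird(y)

Round 1: rule 1 [valid(y) & wooden(y) & red(tweety) -> cold(tweety)]; rule 4 [visible(tweety) & penguin(y) -> locked(tweety)]; rule 7 [open(y) & approved(tweety) -> has_feathers(y)]. New: cold(tweety), locked(tweety), has_feathers(y).
Round 2: rule 6 [has_feathers(y) -> flies(tweety)]; rule 9 [cold(tweety) & has_feathers(y) -> mammal(tweety)]. New: flies(tweety), mammal(tweety).
Round 3: rule 8 [mammal(tweety) -> signed(y)]. New: signed(y).
Round 4: rule 2 [signed(y) & approved(tweety) & locked(tweety) -> hot(item1)]. New: hot(item1).
Round 5: rule 3 [hot(item1) -> closed(tweety)]. New: closed(tweety).
Derived: cold(tweety) (round 1), mammal(tweety) (round 2), locked(tweety) (round 1). bird(y) never appears in any round.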